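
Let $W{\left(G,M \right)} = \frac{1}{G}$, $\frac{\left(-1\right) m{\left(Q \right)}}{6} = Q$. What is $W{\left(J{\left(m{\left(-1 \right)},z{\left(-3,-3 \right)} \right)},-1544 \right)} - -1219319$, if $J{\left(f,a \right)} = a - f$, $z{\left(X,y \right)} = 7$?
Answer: $1219320$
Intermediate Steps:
$m{\left(Q \right)} = - 6 Q$
$W{\left(J{\left(m{\left(-1 \right)},z{\left(-3,-3 \right)} \right)},-1544 \right)} - -1219319 = \frac{1}{7 - \left(-6\right) \left(-1\right)} - -1219319 = \frac{1}{7 - 6} + 1219319 = 1^{-1} + 1219319 = 1 + 1219319 = 1219320$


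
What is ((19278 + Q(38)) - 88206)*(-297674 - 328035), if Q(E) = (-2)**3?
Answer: 43133875624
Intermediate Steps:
Q(E) = -8
((19278 + Q(38)) - 88206)*(-297674 - 328035) = ((19278 - 8) - 88206)*(-297674 - 328035) = (19270 - 88206)*(-625709) = -68936*(-625709) = 43133875624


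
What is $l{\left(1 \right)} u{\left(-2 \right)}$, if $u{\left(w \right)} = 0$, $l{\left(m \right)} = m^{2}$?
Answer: $0$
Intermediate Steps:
$l{\left(1 \right)} u{\left(-2 \right)} = 1^{2} \cdot 0 = 1 \cdot 0 = 0$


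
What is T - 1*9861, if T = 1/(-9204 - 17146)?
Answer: -259837351/26350 ≈ -9861.0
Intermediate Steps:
T = -1/26350 (T = 1/(-26350) = -1/26350 ≈ -3.7951e-5)
T - 1*9861 = -1/26350 - 1*9861 = -1/26350 - 9861 = -259837351/26350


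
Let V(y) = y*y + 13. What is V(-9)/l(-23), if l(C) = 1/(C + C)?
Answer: -4324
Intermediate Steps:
V(y) = 13 + y**2 (V(y) = y**2 + 13 = 13 + y**2)
l(C) = 1/(2*C)
V(-9)/l(-23) = (13 + (-9)**2)/(((1/2)/(-23))) = (13 + 81)/(((1/2)*(-1/23))) = 94/(-1/46) = 94*(-46) = -4324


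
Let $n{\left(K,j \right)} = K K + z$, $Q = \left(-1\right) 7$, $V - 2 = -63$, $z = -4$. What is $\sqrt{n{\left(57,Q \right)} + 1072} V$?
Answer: $- 61 \sqrt{4317} \approx -4007.9$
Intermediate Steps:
$V = -61$ ($V = 2 - 63 = -61$)
$Q = -7$
$n{\left(K,j \right)} = -4 + K^{2}$ ($n{\left(K,j \right)} = K K - 4 = K^{2} - 4 = -4 + K^{2}$)
$\sqrt{n{\left(57,Q \right)} + 1072} V = \sqrt{\left(-4 + 57^{2}\right) + 1072} \left(-61\right) = \sqrt{\left(-4 + 3249\right) + 1072} \left(-61\right) = \sqrt{3245 + 1072} \left(-61\right) = \sqrt{4317} \left(-61\right) = - 61 \sqrt{4317}$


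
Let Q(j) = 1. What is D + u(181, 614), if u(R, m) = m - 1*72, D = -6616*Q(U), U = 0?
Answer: -6074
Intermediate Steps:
D = -6616 (D = -6616*1 = -6616)
u(R, m) = -72 + m (u(R, m) = m - 72 = -72 + m)
D + u(181, 614) = -6616 + (-72 + 614) = -6616 + 542 = -6074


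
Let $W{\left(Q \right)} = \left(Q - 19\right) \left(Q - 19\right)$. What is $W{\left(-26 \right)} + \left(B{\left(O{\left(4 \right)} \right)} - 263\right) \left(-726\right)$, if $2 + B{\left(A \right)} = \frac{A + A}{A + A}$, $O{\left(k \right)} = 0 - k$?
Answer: $193689$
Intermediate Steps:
$O{\left(k \right)} = - k$
$B{\left(A \right)} = -1$ ($B{\left(A \right)} = -2 + \frac{A + A}{A + A} = -2 + \frac{2 A}{2 A} = -2 + 2 A \frac{1}{2 A} = -2 + 1 = -1$)
$W{\left(Q \right)} = \left(-19 + Q\right)^{2}$ ($W{\left(Q \right)} = \left(-19 + Q\right) \left(-19 + Q\right) = \left(-19 + Q\right)^{2}$)
$W{\left(-26 \right)} + \left(B{\left(O{\left(4 \right)} \right)} - 263\right) \left(-726\right) = \left(-19 - 26\right)^{2} + \left(-1 - 263\right) \left(-726\right) = \left(-45\right)^{2} - -191664 = 2025 + 191664 = 193689$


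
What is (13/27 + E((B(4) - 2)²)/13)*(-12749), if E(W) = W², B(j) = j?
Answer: -7662149/351 ≈ -21829.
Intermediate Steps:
(13/27 + E((B(4) - 2)²)/13)*(-12749) = (13/27 + ((4 - 2)²)²/13)*(-12749) = (13*(1/27) + (2²)²*(1/13))*(-12749) = (13/27 + 4²*(1/13))*(-12749) = (13/27 + 16*(1/13))*(-12749) = (13/27 + 16/13)*(-12749) = (601/351)*(-12749) = -7662149/351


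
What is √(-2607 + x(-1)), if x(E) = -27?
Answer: I*√2634 ≈ 51.323*I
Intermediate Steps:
√(-2607 + x(-1)) = √(-2607 - 27) = √(-2634) = I*√2634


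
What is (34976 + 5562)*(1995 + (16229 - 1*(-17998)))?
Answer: 1468367436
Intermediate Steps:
(34976 + 5562)*(1995 + (16229 - 1*(-17998))) = 40538*(1995 + (16229 + 17998)) = 40538*(1995 + 34227) = 40538*36222 = 1468367436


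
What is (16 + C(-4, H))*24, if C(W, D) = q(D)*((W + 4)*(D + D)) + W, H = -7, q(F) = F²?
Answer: 288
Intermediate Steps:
C(W, D) = W + 2*D³*(4 + W) (C(W, D) = D²*((W + 4)*(D + D)) + W = D²*((4 + W)*(2*D)) + W = D²*(2*D*(4 + W)) + W = 2*D³*(4 + W) + W = W + 2*D³*(4 + W))
(16 + C(-4, H))*24 = (16 + (-4 + 8*(-7)³ + 2*(-4)*(-7)³))*24 = (16 + (-4 + 8*(-343) + 2*(-4)*(-343)))*24 = (16 + (-4 - 2744 + 2744))*24 = (16 - 4)*24 = 12*24 = 288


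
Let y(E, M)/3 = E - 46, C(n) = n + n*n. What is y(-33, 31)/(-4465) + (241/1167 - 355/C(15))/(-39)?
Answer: 92895697/1083816240 ≈ 0.085712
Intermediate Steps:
C(n) = n + n**2
y(E, M) = -138 + 3*E (y(E, M) = 3*(E - 46) = 3*(-46 + E) = -138 + 3*E)
y(-33, 31)/(-4465) + (241/1167 - 355/C(15))/(-39) = (-138 + 3*(-33))/(-4465) + (241/1167 - 355*1/(15*(1 + 15)))/(-39) = (-138 - 99)*(-1/4465) + (241*(1/1167) - 355/(15*16))*(-1/39) = -237*(-1/4465) + (241/1167 - 355/240)*(-1/39) = 237/4465 + (241/1167 - 355*1/240)*(-1/39) = 237/4465 + (241/1167 - 71/48)*(-1/39) = 237/4465 - 7921/6224*(-1/39) = 237/4465 + 7921/242736 = 92895697/1083816240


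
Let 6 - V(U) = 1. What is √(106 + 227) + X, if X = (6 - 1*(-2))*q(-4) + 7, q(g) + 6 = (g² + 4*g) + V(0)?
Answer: -1 + 3*√37 ≈ 17.248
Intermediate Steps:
V(U) = 5 (V(U) = 6 - 1*1 = 6 - 1 = 5)
q(g) = -1 + g² + 4*g (q(g) = -6 + ((g² + 4*g) + 5) = -6 + (5 + g² + 4*g) = -1 + g² + 4*g)
X = -1 (X = (6 - 1*(-2))*(-1 + (-4)² + 4*(-4)) + 7 = (6 + 2)*(-1 + 16 - 16) + 7 = 8*(-1) + 7 = -8 + 7 = -1)
√(106 + 227) + X = √(106 + 227) - 1 = √333 - 1 = 3*√37 - 1 = -1 + 3*√37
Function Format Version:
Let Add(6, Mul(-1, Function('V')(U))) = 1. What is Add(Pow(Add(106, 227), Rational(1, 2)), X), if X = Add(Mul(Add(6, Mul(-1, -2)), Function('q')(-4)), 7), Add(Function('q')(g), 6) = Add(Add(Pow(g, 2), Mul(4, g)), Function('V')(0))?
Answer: Add(-1, Mul(3, Pow(37, Rational(1, 2)))) ≈ 17.248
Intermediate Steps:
Function('V')(U) = 5 (Function('V')(U) = Add(6, Mul(-1, 1)) = Add(6, -1) = 5)
Function('q')(g) = Add(-1, Pow(g, 2), Mul(4, g)) (Function('q')(g) = Add(-6, Add(Add(Pow(g, 2), Mul(4, g)), 5)) = Add(-6, Add(5, Pow(g, 2), Mul(4, g))) = Add(-1, Pow(g, 2), Mul(4, g)))
X = -1 (X = Add(Mul(Add(6, Mul(-1, -2)), Add(-1, Pow(-4, 2), Mul(4, -4))), 7) = Add(Mul(Add(6, 2), Add(-1, 16, -16)), 7) = Add(Mul(8, -1), 7) = Add(-8, 7) = -1)
Add(Pow(Add(106, 227), Rational(1, 2)), X) = Add(Pow(Add(106, 227), Rational(1, 2)), -1) = Add(Pow(333, Rational(1, 2)), -1) = Add(Mul(3, Pow(37, Rational(1, 2))), -1) = Add(-1, Mul(3, Pow(37, Rational(1, 2))))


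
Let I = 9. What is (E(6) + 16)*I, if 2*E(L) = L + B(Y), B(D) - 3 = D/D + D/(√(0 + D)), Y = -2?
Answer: 189 + 9*I*√2/2 ≈ 189.0 + 6.364*I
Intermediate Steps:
B(D) = 4 + √D (B(D) = 3 + (D/D + D/(√(0 + D))) = 3 + (1 + D/(√D)) = 3 + (1 + D/√D) = 3 + (1 + √D) = 4 + √D)
E(L) = 2 + L/2 + I*√2/2 (E(L) = (L + (4 + √(-2)))/2 = (L + (4 + I*√2))/2 = (4 + L + I*√2)/2 = 2 + L/2 + I*√2/2)
(E(6) + 16)*I = ((2 + (½)*6 + I*√2/2) + 16)*9 = ((2 + 3 + I*√2/2) + 16)*9 = ((5 + I*√2/2) + 16)*9 = (21 + I*√2/2)*9 = 189 + 9*I*√2/2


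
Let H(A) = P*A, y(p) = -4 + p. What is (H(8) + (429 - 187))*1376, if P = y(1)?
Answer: 299968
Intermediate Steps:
P = -3 (P = -4 + 1 = -3)
H(A) = -3*A
(H(8) + (429 - 187))*1376 = (-3*8 + (429 - 187))*1376 = (-24 + 242)*1376 = 218*1376 = 299968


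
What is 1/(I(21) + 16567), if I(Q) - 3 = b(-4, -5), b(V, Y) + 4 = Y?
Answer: 1/16561 ≈ 6.0383e-5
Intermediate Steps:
b(V, Y) = -4 + Y
I(Q) = -6 (I(Q) = 3 + (-4 - 5) = 3 - 9 = -6)
1/(I(21) + 16567) = 1/(-6 + 16567) = 1/16561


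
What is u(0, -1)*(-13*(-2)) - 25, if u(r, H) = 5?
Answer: 105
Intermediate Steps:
u(0, -1)*(-13*(-2)) - 25 = 5*(-13*(-2)) - 25 = 5*26 - 25 = 130 - 25 = 105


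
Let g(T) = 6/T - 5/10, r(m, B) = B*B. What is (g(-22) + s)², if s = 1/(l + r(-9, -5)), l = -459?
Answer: 3422500/5697769 ≈ 0.60067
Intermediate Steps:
r(m, B) = B²
g(T) = -½ + 6/T (g(T) = 6/T - 5*⅒ = 6/T - ½ = -½ + 6/T)
s = -1/434 (s = 1/(-459 + (-5)²) = 1/(-459 + 25) = 1/(-434) = -1/434 ≈ -0.0023041)
(g(-22) + s)² = ((½)*(12 - 1*(-22))/(-22) - 1/434)² = ((½)*(-1/22)*(12 + 22) - 1/434)² = ((½)*(-1/22)*34 - 1/434)² = (-17/22 - 1/434)² = (-1850/2387)² = 3422500/5697769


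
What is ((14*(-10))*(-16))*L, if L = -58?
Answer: -129920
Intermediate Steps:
((14*(-10))*(-16))*L = ((14*(-10))*(-16))*(-58) = -140*(-16)*(-58) = 2240*(-58) = -129920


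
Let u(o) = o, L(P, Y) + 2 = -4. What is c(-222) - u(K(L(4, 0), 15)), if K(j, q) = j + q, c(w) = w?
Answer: -231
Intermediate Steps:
L(P, Y) = -6 (L(P, Y) = -2 - 4 = -6)
c(-222) - u(K(L(4, 0), 15)) = -222 - (-6 + 15) = -222 - 1*9 = -222 - 9 = -231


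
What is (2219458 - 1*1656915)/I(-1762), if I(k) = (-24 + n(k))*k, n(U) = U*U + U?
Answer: -562543/5467235796 ≈ -0.00010289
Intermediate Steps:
n(U) = U + U² (n(U) = U² + U = U + U²)
I(k) = k*(-24 + k*(1 + k)) (I(k) = (-24 + k*(1 + k))*k = k*(-24 + k*(1 + k)))
(2219458 - 1*1656915)/I(-1762) = (2219458 - 1*1656915)/((-1762*(-24 - 1762*(1 - 1762)))) = (2219458 - 1656915)/((-1762*(-24 - 1762*(-1761)))) = 562543/((-1762*(-24 + 3102882))) = 562543/((-1762*3102858)) = 562543/(-5467235796) = 562543*(-1/5467235796) = -562543/5467235796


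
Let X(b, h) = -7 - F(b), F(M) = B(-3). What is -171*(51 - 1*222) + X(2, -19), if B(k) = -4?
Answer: 29238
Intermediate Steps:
F(M) = -4
X(b, h) = -3 (X(b, h) = -7 - 1*(-4) = -7 + 4 = -3)
-171*(51 - 1*222) + X(2, -19) = -171*(51 - 1*222) - 3 = -171*(51 - 222) - 3 = -171*(-171) - 3 = 29241 - 3 = 29238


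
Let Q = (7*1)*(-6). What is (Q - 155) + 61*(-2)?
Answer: -319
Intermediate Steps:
Q = -42 (Q = 7*(-6) = -42)
(Q - 155) + 61*(-2) = (-42 - 155) + 61*(-2) = -197 - 122 = -319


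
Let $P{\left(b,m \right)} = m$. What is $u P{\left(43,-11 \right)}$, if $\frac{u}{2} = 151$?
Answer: $-3322$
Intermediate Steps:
$u = 302$ ($u = 2 \cdot 151 = 302$)
$u P{\left(43,-11 \right)} = 302 \left(-11\right) = -3322$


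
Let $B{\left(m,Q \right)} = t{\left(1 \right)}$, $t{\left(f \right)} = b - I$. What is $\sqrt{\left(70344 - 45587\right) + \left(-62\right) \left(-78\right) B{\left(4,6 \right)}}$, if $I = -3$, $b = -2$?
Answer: $\sqrt{29593} \approx 172.03$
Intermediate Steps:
$t{\left(f \right)} = 1$ ($t{\left(f \right)} = -2 - -3 = -2 + 3 = 1$)
$B{\left(m,Q \right)} = 1$
$\sqrt{\left(70344 - 45587\right) + \left(-62\right) \left(-78\right) B{\left(4,6 \right)}} = \sqrt{\left(70344 - 45587\right) + \left(-62\right) \left(-78\right) 1} = \sqrt{24757 + 4836 \cdot 1} = \sqrt{24757 + 4836} = \sqrt{29593}$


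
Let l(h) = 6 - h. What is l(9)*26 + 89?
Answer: 11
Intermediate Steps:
l(9)*26 + 89 = (6 - 1*9)*26 + 89 = (6 - 9)*26 + 89 = -3*26 + 89 = -78 + 89 = 11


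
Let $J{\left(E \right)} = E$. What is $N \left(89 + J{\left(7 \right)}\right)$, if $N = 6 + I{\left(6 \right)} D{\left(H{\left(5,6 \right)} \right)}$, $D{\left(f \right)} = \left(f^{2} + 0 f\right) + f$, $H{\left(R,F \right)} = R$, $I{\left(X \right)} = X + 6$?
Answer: $35136$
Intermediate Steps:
$I{\left(X \right)} = 6 + X$
$D{\left(f \right)} = f + f^{2}$ ($D{\left(f \right)} = \left(f^{2} + 0\right) + f = f^{2} + f = f + f^{2}$)
$N = 366$ ($N = 6 + \left(6 + 6\right) 5 \left(1 + 5\right) = 6 + 12 \cdot 5 \cdot 6 = 6 + 12 \cdot 30 = 6 + 360 = 366$)
$N \left(89 + J{\left(7 \right)}\right) = 366 \left(89 + 7\right) = 366 \cdot 96 = 35136$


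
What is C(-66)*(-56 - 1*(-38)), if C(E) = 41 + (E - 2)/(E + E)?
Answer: -8220/11 ≈ -747.27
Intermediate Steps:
C(E) = 41 + (-2 + E)/(2*E) (C(E) = 41 + (-2 + E)/((2*E)) = 41 + (-2 + E)*(1/(2*E)) = 41 + (-2 + E)/(2*E))
C(-66)*(-56 - 1*(-38)) = (83/2 - 1/(-66))*(-56 - 1*(-38)) = (83/2 - 1*(-1/66))*(-56 + 38) = (83/2 + 1/66)*(-18) = (1370/33)*(-18) = -8220/11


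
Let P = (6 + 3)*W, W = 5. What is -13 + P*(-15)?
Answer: -688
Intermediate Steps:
P = 45 (P = (6 + 3)*5 = 9*5 = 45)
-13 + P*(-15) = -13 + 45*(-15) = -13 - 675 = -688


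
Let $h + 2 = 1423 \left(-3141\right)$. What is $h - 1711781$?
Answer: $-6181426$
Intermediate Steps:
$h = -4469645$ ($h = -2 + 1423 \left(-3141\right) = -2 - 4469643 = -4469645$)
$h - 1711781 = -4469645 - 1711781 = -6181426$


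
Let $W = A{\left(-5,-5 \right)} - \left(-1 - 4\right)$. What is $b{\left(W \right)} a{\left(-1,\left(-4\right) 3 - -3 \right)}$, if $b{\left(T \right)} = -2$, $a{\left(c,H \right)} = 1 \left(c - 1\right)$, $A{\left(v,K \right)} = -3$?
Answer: $4$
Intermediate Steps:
$a{\left(c,H \right)} = -1 + c$ ($a{\left(c,H \right)} = 1 \left(-1 + c\right) = -1 + c$)
$W = 2$ ($W = -3 - \left(-1 - 4\right) = -3 - -5 = -3 + 5 = 2$)
$b{\left(W \right)} a{\left(-1,\left(-4\right) 3 - -3 \right)} = - 2 \left(-1 - 1\right) = \left(-2\right) \left(-2\right) = 4$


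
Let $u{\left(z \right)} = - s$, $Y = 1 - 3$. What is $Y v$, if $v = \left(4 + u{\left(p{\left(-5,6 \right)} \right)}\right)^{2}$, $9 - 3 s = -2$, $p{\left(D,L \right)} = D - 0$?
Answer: $- \frac{2}{9} \approx -0.22222$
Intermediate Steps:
$p{\left(D,L \right)} = D$ ($p{\left(D,L \right)} = D + 0 = D$)
$s = \frac{11}{3}$ ($s = 3 - - \frac{2}{3} = 3 + \frac{2}{3} = \frac{11}{3} \approx 3.6667$)
$Y = -2$ ($Y = 1 - 3 = -2$)
$u{\left(z \right)} = - \frac{11}{3}$ ($u{\left(z \right)} = \left(-1\right) \frac{11}{3} = - \frac{11}{3}$)
$v = \frac{1}{9}$ ($v = \left(4 - \frac{11}{3}\right)^{2} = \left(\frac{1}{3}\right)^{2} = \frac{1}{9} \approx 0.11111$)
$Y v = \left(-2\right) \frac{1}{9} = - \frac{2}{9}$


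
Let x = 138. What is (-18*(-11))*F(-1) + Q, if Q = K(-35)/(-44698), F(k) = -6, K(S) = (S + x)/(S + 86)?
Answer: -2708162527/2279598 ≈ -1188.0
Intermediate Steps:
K(S) = (138 + S)/(86 + S) (K(S) = (S + 138)/(S + 86) = (138 + S)/(86 + S))
Q = -103/2279598 (Q = ((138 - 35)/(86 - 35))/(-44698) = (103/51)*(-1/44698) = -103/2279598 ≈ -4.5183e-5)
(-18*(-11))*F(-1) + Q = -18*(-11)*(-6) - 103/2279598 = 198*(-6) - 103/2279598 = -1188 - 103/2279598 = -2708162527/2279598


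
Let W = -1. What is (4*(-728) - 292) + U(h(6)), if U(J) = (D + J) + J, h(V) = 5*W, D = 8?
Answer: -3206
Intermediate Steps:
h(V) = -5 (h(V) = 5*(-1) = -5)
U(J) = 8 + 2*J (U(J) = (8 + J) + J = 8 + 2*J)
(4*(-728) - 292) + U(h(6)) = (4*(-728) - 292) + (8 + 2*(-5)) = (-2912 - 292) + (8 - 10) = -3204 - 2 = -3206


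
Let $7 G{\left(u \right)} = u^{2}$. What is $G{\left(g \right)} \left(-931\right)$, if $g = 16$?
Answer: $-34048$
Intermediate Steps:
$G{\left(u \right)} = \frac{u^{2}}{7}$
$G{\left(g \right)} \left(-931\right) = \frac{16^{2}}{7} \left(-931\right) = \frac{1}{7} \cdot 256 \left(-931\right) = \frac{256}{7} \left(-931\right) = -34048$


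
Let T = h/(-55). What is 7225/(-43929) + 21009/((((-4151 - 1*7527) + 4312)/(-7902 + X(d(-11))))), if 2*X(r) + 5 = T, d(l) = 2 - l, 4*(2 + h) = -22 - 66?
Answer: 802432723534531/35593911540 ≈ 22544.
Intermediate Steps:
h = -24 (h = -2 + (-22 - 66)/4 = -2 + (¼)*(-88) = -2 - 22 = -24)
T = 24/55 (T = -24/(-55) = -24*(-1/55) = 24/55 ≈ 0.43636)
X(r) = -251/110 (X(r) = -5/2 + (½)*(24/55) = -5/2 + 12/55 = -251/110)
7225/(-43929) + 21009/((((-4151 - 1*7527) + 4312)/(-7902 + X(d(-11))))) = 7225/(-43929) + 21009/((((-4151 - 1*7527) + 4312)/(-7902 - 251/110))) = 7225*(-1/43929) + 21009/((((-4151 - 7527) + 4312)/(-869471/110))) = -7225/43929 + 21009/(((-11678 + 4312)*(-110/869471))) = -7225/43929 + 21009/((-7366*(-110/869471))) = -7225/43929 + 21009/(810260/869471) = -7225/43929 + 21009*(869471/810260) = -7225/43929 + 18266716239/810260 = 802432723534531/35593911540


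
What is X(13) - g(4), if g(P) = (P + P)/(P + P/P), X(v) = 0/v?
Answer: -8/5 ≈ -1.6000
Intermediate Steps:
X(v) = 0
g(P) = 2*P/(1 + P) (g(P) = (2*P)/(P + 1) = (2*P)/(1 + P) = 2*P/(1 + P))
X(13) - g(4) = 0 - 2*4/(1 + 4) = 0 - 2*4/5 = 0 - 1*8/5 = 0 - 8/5 = -8/5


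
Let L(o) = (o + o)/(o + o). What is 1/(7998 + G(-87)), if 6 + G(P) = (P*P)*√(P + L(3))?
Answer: 148/92422065 - 841*I*√86/554532390 ≈ 1.6013e-6 - 1.4064e-5*I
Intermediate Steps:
L(o) = 1 (L(o) = (2*o)/((2*o)) = (2*o)*(1/(2*o)) = 1)
G(P) = -6 + P²*√(1 + P) (G(P) = -6 + (P*P)*√(P + 1) = -6 + P²*√(1 + P))
1/(7998 + G(-87)) = 1/(7998 + (-6 + (-87)²*√(1 - 87))) = 1/(7998 + (-6 + 7569*√(-86))) = 1/(7998 + (-6 + 7569*(I*√86))) = 1/(7998 + (-6 + 7569*I*√86)) = 1/(7992 + 7569*I*√86)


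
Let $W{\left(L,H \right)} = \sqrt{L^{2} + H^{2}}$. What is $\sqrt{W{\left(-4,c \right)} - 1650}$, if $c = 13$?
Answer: $\sqrt{-1650 + \sqrt{185}} \approx 40.452 i$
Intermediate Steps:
$W{\left(L,H \right)} = \sqrt{H^{2} + L^{2}}$
$\sqrt{W{\left(-4,c \right)} - 1650} = \sqrt{\sqrt{13^{2} + \left(-4\right)^{2}} - 1650} = \sqrt{\sqrt{169 + 16} - 1650} = \sqrt{\sqrt{185} - 1650} = \sqrt{-1650 + \sqrt{185}}$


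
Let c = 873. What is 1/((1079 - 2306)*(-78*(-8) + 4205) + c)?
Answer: -1/5924310 ≈ -1.6880e-7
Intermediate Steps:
1/((1079 - 2306)*(-78*(-8) + 4205) + c) = 1/((1079 - 2306)*(-78*(-8) + 4205) + 873) = 1/(-1227*(624 + 4205) + 873) = 1/(-1227*4829 + 873) = 1/(-5925183 + 873) = 1/(-5924310) = -1/5924310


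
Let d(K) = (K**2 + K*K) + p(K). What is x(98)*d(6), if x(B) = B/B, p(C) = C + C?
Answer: 84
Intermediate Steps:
p(C) = 2*C
x(B) = 1
d(K) = 2*K + 2*K**2 (d(K) = (K**2 + K*K) + 2*K = (K**2 + K**2) + 2*K = 2*K**2 + 2*K = 2*K + 2*K**2)
x(98)*d(6) = 1*(2*6*(1 + 6)) = 1*(2*6*7) = 1*84 = 84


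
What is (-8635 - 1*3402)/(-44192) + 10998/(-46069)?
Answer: 68508937/2035881248 ≈ 0.033651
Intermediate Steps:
(-8635 - 1*3402)/(-44192) + 10998/(-46069) = (-8635 - 3402)*(-1/44192) + 10998*(-1/46069) = -12037*(-1/44192) - 10998/46069 = 12037/44192 - 10998/46069 = 68508937/2035881248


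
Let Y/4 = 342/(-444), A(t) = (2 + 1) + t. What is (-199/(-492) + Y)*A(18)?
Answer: -341075/6068 ≈ -56.209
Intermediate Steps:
A(t) = 3 + t
Y = -114/37 (Y = 4*(342/(-444)) = 4*(342*(-1/444)) = 4*(-57/74) = -114/37 ≈ -3.0811)
(-199/(-492) + Y)*A(18) = (-199/(-492) - 114/37)*(3 + 18) = (-199*(-1/492) - 114/37)*21 = (199/492 - 114/37)*21 = -48725/18204*21 = -341075/6068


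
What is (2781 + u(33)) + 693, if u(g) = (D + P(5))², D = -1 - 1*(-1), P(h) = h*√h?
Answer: 3599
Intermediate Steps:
P(h) = h^(3/2)
D = 0 (D = -1 + 1 = 0)
u(g) = 125 (u(g) = (0 + 5^(3/2))² = (0 + 5*√5)² = (5*√5)² = 125)
(2781 + u(33)) + 693 = (2781 + 125) + 693 = 2906 + 693 = 3599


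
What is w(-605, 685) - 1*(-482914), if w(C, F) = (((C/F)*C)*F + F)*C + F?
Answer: -221375951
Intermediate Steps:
w(C, F) = F + C*(F + C²) (w(C, F) = ((C²/F)*F + F)*C + F = (C² + F)*C + F = (F + C²)*C + F = C*(F + C²) + F = F + C*(F + C²))
w(-605, 685) - 1*(-482914) = (685 + (-605)³ - 605*685) - 1*(-482914) = (685 - 221445125 - 414425) + 482914 = -221858865 + 482914 = -221375951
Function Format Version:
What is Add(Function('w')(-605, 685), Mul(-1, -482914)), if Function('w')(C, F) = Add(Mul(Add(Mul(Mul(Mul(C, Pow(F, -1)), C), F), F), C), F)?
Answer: -221375951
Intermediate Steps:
Function('w')(C, F) = Add(F, Mul(C, Add(F, Pow(C, 2)))) (Function('w')(C, F) = Add(Mul(Add(Mul(Mul(Pow(C, 2), Pow(F, -1)), F), F), C), F) = Add(Mul(Add(Pow(C, 2), F), C), F) = Add(Mul(Add(F, Pow(C, 2)), C), F) = Add(Mul(C, Add(F, Pow(C, 2))), F) = Add(F, Mul(C, Add(F, Pow(C, 2)))))
Add(Function('w')(-605, 685), Mul(-1, -482914)) = Add(Add(685, Pow(-605, 3), Mul(-605, 685)), Mul(-1, -482914)) = Add(Add(685, -221445125, -414425), 482914) = Add(-221858865, 482914) = -221375951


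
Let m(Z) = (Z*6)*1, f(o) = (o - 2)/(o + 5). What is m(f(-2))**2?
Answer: 64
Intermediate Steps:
f(o) = (-2 + o)/(5 + o)
m(Z) = 6*Z (m(Z) = (6*Z)*1 = 6*Z)
m(f(-2))**2 = (6*((-2 - 2)/(5 - 2)))**2 = (6*(-4/3))**2 = (-8)**2 = 64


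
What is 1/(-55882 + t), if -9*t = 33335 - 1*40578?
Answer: -9/495695 ≈ -1.8156e-5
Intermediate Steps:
t = 7243/9 (t = -(33335 - 1*40578)/9 = -(33335 - 40578)/9 = -1/9*(-7243) = 7243/9 ≈ 804.78)
1/(-55882 + t) = 1/(-55882 + 7243/9) = 1/(-495695/9) = -9/495695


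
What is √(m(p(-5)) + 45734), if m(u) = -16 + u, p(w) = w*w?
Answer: √45743 ≈ 213.88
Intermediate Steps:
p(w) = w²
√(m(p(-5)) + 45734) = √((-16 + (-5)²) + 45734) = √((-16 + 25) + 45734) = √(9 + 45734) = √45743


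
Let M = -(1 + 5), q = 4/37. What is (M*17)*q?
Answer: -408/37 ≈ -11.027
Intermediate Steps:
q = 4/37 (q = 4*(1/37) = 4/37 ≈ 0.10811)
M = -6 (M = -1*6 = -6)
(M*17)*q = -6*17*(4/37) = -102*4/37 = -408/37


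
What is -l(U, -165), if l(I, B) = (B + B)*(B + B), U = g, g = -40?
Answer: -108900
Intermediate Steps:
U = -40
l(I, B) = 4*B² (l(I, B) = (2*B)*(2*B) = 4*B²)
-l(U, -165) = -4*(-165)² = -4*27225 = -1*108900 = -108900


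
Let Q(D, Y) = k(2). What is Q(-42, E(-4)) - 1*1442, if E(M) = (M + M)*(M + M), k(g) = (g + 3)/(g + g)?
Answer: -5763/4 ≈ -1440.8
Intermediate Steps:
k(g) = (3 + g)/(2*g) (k(g) = (3 + g)/((2*g)) = (3 + g)*(1/(2*g)) = (3 + g)/(2*g))
E(M) = 4*M**2 (E(M) = (2*M)*(2*M) = 4*M**2)
Q(D, Y) = 5/4 (Q(D, Y) = (1/2)*(3 + 2)/2 = (1/2)*(1/2)*5 = 5/4)
Q(-42, E(-4)) - 1*1442 = 5/4 - 1*1442 = 5/4 - 1442 = -5763/4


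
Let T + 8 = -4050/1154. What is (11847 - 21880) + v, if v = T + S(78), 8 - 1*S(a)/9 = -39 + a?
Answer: -5956665/577 ≈ -10324.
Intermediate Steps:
S(a) = 423 - 9*a (S(a) = 72 - 9*(-39 + a) = 72 + (351 - 9*a) = 423 - 9*a)
T = -6641/577 (T = -8 - 4050/1154 = -8 - 4050*1/1154 = -8 - 2025/577 = -6641/577 ≈ -11.510)
v = -167624/577 (v = -6641/577 + (423 - 9*78) = -6641/577 + (423 - 702) = -6641/577 - 279 = -167624/577 ≈ -290.51)
(11847 - 21880) + v = (11847 - 21880) - 167624/577 = -10033 - 167624/577 = -5956665/577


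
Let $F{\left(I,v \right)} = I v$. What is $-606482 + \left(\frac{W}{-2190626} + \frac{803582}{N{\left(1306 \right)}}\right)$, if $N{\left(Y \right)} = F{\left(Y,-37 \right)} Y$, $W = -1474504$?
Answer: $- \frac{20961085402845570907}{34561797755258} \approx -6.0648 \cdot 10^{5}$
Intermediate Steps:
$N{\left(Y \right)} = - 37 Y^{2}$ ($N{\left(Y \right)} = Y \left(-37\right) Y = - 37 Y Y = - 37 Y^{2}$)
$-606482 + \left(\frac{W}{-2190626} + \frac{803582}{N{\left(1306 \right)}}\right) = -606482 + \left(- \frac{1474504}{-2190626} + \frac{803582}{\left(-37\right) 1306^{2}}\right) = -606482 + \left(\left(-1474504\right) \left(- \frac{1}{2190626}\right) + \frac{803582}{\left(-37\right) 1705636}\right) = -606482 + \left(\frac{737252}{1095313} + \frac{803582}{-63108532}\right) = -606482 + \left(\frac{737252}{1095313} + 803582 \left(- \frac{1}{63108532}\right)\right) = -606482 + \left(\frac{737252}{1095313} - \frac{401791}{31554266}\right) = -606482 + \frac{22823358811449}{34561797755258} = - \frac{20961085402845570907}{34561797755258}$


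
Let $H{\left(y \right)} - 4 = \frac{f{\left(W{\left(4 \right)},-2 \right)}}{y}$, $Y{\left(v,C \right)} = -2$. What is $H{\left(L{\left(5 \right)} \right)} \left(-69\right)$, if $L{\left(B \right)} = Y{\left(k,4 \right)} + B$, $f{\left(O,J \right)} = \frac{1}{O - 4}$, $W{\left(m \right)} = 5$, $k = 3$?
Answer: $-299$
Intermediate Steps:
$f{\left(O,J \right)} = \frac{1}{-4 + O}$
$L{\left(B \right)} = -2 + B$
$H{\left(y \right)} = 4 + \frac{1}{y}$ ($H{\left(y \right)} = 4 + \frac{1}{\left(-4 + 5\right) y} = 4 + \frac{1}{1 y} = 4 + 1 \frac{1}{y} = 4 + \frac{1}{y}$)
$H{\left(L{\left(5 \right)} \right)} \left(-69\right) = \left(4 + \frac{1}{-2 + 5}\right) \left(-69\right) = \left(4 + \frac{1}{3}\right) \left(-69\right) = \frac{13}{3} \left(-69\right) = -299$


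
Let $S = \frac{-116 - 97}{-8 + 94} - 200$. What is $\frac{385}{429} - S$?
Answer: $\frac{682117}{3354} \approx 203.37$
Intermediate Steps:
$S = - \frac{17413}{86}$ ($S = - \frac{213}{86} - 200 = - \frac{17413}{86} \approx -202.48$)
$\frac{385}{429} - S = \frac{385}{429} - - \frac{17413}{86} = 385 \cdot \frac{1}{429} + \frac{17413}{86} = \frac{35}{39} + \frac{17413}{86} = \frac{682117}{3354}$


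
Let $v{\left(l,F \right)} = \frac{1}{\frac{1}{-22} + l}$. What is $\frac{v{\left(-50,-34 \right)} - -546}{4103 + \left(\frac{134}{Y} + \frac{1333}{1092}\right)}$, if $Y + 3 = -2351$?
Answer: $\frac{257538353072}{1935930882643} \approx 0.13303$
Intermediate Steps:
$v{\left(l,F \right)} = \frac{1}{- \frac{1}{22} + l}$
$Y = -2354$ ($Y = -3 - 2351 = -2354$)
$\frac{v{\left(-50,-34 \right)} - -546}{4103 + \left(\frac{134}{Y} + \frac{1333}{1092}\right)} = \frac{\frac{22}{-1 + 22 \left(-50\right)} - -546}{4103 + \left(\frac{134}{-2354} + \frac{1333}{1092}\right)} = \frac{\frac{22}{-1 - 1100} + 546}{4103 + \left(134 \left(- \frac{1}{2354}\right) + 1333 \cdot \frac{1}{1092}\right)} = \frac{\frac{22}{-1101} + 546}{4103 + \left(- \frac{67}{1177} + \frac{1333}{1092}\right)} = \frac{22 \left(- \frac{1}{1101}\right) + 546}{4103 + \frac{1495777}{1285284}} = \frac{- \frac{22}{1101} + 546}{\frac{5275016029}{1285284}} = \frac{601124}{1101} \cdot \frac{1285284}{5275016029} = \frac{257538353072}{1935930882643}$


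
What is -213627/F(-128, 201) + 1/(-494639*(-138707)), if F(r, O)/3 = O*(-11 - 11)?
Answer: 4885641783267979/303392941420206 ≈ 16.103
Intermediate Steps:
F(r, O) = -66*O (F(r, O) = 3*(O*(-11 - 11)) = 3*(O*(-22)) = 3*(-22*O) = -66*O)
-213627/F(-128, 201) + 1/(-494639*(-138707)) = -213627/((-66*201)) + 1/(-494639*(-138707)) = -213627/(-13266) - 1/494639*(-1/138707) = -213627*(-1/13266) + 1/68609891773 = 71209/4422 + 1/68609891773 = 4885641783267979/303392941420206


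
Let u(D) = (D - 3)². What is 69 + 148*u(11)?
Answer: 9541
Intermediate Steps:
u(D) = (-3 + D)²
69 + 148*u(11) = 69 + 148*(-3 + 11)² = 69 + 148*8² = 69 + 148*64 = 69 + 9472 = 9541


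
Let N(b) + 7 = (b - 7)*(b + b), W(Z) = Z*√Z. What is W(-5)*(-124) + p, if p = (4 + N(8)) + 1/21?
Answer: 274/21 + 620*I*√5 ≈ 13.048 + 1386.4*I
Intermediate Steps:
W(Z) = Z^(3/2)
N(b) = -7 + 2*b*(-7 + b) (N(b) = -7 + (b - 7)*(b + b) = -7 + (-7 + b)*(2*b) = -7 + 2*b*(-7 + b))
p = 274/21 (p = (4 + (-7 - 14*8 + 2*8²)) + 1/21 = (4 + (-7 - 112 + 2*64)) + 1/21 = (4 + (-7 - 112 + 128)) + 1/21 = (4 + 9) + 1/21 = 13 + 1/21 = 274/21 ≈ 13.048)
W(-5)*(-124) + p = (-5)^(3/2)*(-124) + 274/21 = -5*I*√5*(-124) + 274/21 = 620*I*√5 + 274/21 = 274/21 + 620*I*√5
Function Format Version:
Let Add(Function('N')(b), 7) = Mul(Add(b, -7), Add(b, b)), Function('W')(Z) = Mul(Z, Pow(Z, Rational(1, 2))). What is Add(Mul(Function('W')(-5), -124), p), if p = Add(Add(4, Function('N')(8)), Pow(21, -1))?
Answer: Add(Rational(274, 21), Mul(620, I, Pow(5, Rational(1, 2)))) ≈ Add(13.048, Mul(1386.4, I))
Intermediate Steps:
Function('W')(Z) = Pow(Z, Rational(3, 2))
Function('N')(b) = Add(-7, Mul(2, b, Add(-7, b))) (Function('N')(b) = Add(-7, Mul(Add(b, -7), Add(b, b))) = Add(-7, Mul(Add(-7, b), Mul(2, b))) = Add(-7, Mul(2, b, Add(-7, b))))
p = Rational(274, 21) (p = Add(Add(4, Add(-7, Mul(-14, 8), Mul(2, Pow(8, 2)))), Pow(21, -1)) = Add(Add(4, Add(-7, -112, Mul(2, 64))), Rational(1, 21)) = Add(Add(4, Add(-7, -112, 128)), Rational(1, 21)) = Add(Add(4, 9), Rational(1, 21)) = Add(13, Rational(1, 21)) = Rational(274, 21) ≈ 13.048)
Add(Mul(Function('W')(-5), -124), p) = Add(Mul(Pow(-5, Rational(3, 2)), -124), Rational(274, 21)) = Add(Mul(Mul(-5, I, Pow(5, Rational(1, 2))), -124), Rational(274, 21)) = Add(Mul(620, I, Pow(5, Rational(1, 2))), Rational(274, 21)) = Add(Rational(274, 21), Mul(620, I, Pow(5, Rational(1, 2))))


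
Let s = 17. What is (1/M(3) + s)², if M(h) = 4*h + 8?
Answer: 116281/400 ≈ 290.70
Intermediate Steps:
M(h) = 8 + 4*h
(1/M(3) + s)² = (1/(8 + 4*3) + 17)² = (1/(8 + 12) + 17)² = (1/20 + 17)² = (341/20)² = 116281/400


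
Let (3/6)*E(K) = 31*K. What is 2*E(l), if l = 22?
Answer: 2728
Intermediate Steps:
E(K) = 62*K (E(K) = 2*(31*K) = 62*K)
2*E(l) = 2*(62*22) = 2*1364 = 2728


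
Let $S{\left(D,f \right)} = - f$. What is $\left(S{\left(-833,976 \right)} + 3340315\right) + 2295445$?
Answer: $5634784$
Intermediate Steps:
$\left(S{\left(-833,976 \right)} + 3340315\right) + 2295445 = \left(\left(-1\right) 976 + 3340315\right) + 2295445 = \left(-976 + 3340315\right) + 2295445 = 3339339 + 2295445 = 5634784$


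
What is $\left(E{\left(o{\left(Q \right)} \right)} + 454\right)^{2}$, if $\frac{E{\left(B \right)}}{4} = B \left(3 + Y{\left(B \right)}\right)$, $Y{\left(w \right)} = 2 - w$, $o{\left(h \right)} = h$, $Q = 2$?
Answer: $228484$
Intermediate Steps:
$E{\left(B \right)} = 4 B \left(5 - B\right)$ ($E{\left(B \right)} = 4 B \left(3 - \left(-2 + B\right)\right) = 4 B \left(5 - B\right)$)
$\left(E{\left(o{\left(Q \right)} \right)} + 454\right)^{2} = \left(4 \cdot 2 \left(5 - 2\right) + 454\right)^{2} = \left(4 \cdot 2 \cdot 3 + 454\right)^{2} = \left(24 + 454\right)^{2} = 478^{2} = 228484$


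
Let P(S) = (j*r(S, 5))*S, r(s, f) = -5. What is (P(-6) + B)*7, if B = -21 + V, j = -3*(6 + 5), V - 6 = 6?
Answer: -6993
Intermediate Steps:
V = 12 (V = 6 + 6 = 12)
j = -33 (j = -3*11 = -33)
B = -9 (B = -21 + 12 = -9)
P(S) = 165*S (P(S) = (-33*(-5))*S = 165*S)
(P(-6) + B)*7 = (165*(-6) - 9)*7 = (-990 - 9)*7 = -999*7 = -6993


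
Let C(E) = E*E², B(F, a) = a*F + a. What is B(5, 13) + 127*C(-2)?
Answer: -938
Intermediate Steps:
B(F, a) = a + F*a (B(F, a) = F*a + a = a + F*a)
C(E) = E³
B(5, 13) + 127*C(-2) = 13*(1 + 5) + 127*(-2)³ = 13*6 + 127*(-8) = 78 - 1016 = -938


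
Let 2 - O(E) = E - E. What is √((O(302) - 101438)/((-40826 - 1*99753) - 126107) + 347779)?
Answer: √6183641070143845/133343 ≈ 589.73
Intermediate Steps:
O(E) = 2 (O(E) = 2 - (E - E) = 2 - 1*0 = 2 + 0 = 2)
√((O(302) - 101438)/((-40826 - 1*99753) - 126107) + 347779) = √((2 - 101438)/((-40826 - 1*99753) - 126107) + 347779) = √(-101436/((-40826 - 99753) - 126107) + 347779) = √(-101436/(-140579 - 126107) + 347779) = √(-101436/(-266686) + 347779) = √(-101436*(-1/266686) + 347779) = √(50718/133343 + 347779) = √(46373945915/133343) = √6183641070143845/133343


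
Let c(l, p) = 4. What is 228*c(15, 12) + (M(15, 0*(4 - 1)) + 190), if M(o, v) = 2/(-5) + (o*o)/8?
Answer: 45189/40 ≈ 1129.7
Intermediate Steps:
M(o, v) = -⅖ + o²/8 (M(o, v) = 2*(-⅕) + o²*(⅛) = -⅖ + o²/8)
228*c(15, 12) + (M(15, 0*(4 - 1)) + 190) = 228*4 + ((-⅖ + (⅛)*15²) + 190) = 912 + ((-⅖ + (⅛)*225) + 190) = 912 + ((-⅖ + 225/8) + 190) = 912 + (1109/40 + 190) = 912 + 8709/40 = 45189/40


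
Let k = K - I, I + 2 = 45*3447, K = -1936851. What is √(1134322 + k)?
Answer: 151*I*√42 ≈ 978.59*I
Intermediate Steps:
I = 155113 (I = -2 + 45*3447 = -2 + 155115 = 155113)
k = -2091964 (k = -1936851 - 1*155113 = -1936851 - 155113 = -2091964)
√(1134322 + k) = √(1134322 - 2091964) = √(-957642) = 151*I*√42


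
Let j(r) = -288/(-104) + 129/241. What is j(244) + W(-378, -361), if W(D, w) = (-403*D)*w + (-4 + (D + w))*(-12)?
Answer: -172263790161/3133 ≈ -5.4984e+7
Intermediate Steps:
j(r) = 10353/3133 (j(r) = -288*(-1/104) + 129*(1/241) = 36/13 + 129/241 = 10353/3133)
W(D, w) = 48 - 12*D - 12*w - 403*D*w (W(D, w) = -403*D*w + (-4 + D + w)*(-12) = -403*D*w + (48 - 12*D - 12*w) = 48 - 12*D - 12*w - 403*D*w)
j(244) + W(-378, -361) = 10353/3133 + (48 - 12*(-378) - 12*(-361) - 403*(-378)*(-361)) = 10353/3133 + (48 + 4536 + 4332 - 54992574) = 10353/3133 - 54983658 = -172263790161/3133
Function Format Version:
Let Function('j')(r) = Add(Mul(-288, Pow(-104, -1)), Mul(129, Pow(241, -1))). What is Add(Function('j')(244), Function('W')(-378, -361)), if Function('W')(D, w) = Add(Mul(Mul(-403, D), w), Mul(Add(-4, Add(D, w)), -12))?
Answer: Rational(-172263790161, 3133) ≈ -5.4984e+7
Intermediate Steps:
Function('j')(r) = Rational(10353, 3133) (Function('j')(r) = Add(Mul(-288, Rational(-1, 104)), Mul(129, Rational(1, 241))) = Add(Rational(36, 13), Rational(129, 241)) = Rational(10353, 3133))
Function('W')(D, w) = Add(48, Mul(-12, D), Mul(-12, w), Mul(-403, D, w)) (Function('W')(D, w) = Add(Mul(-403, D, w), Mul(Add(-4, D, w), -12)) = Add(Mul(-403, D, w), Add(48, Mul(-12, D), Mul(-12, w))) = Add(48, Mul(-12, D), Mul(-12, w), Mul(-403, D, w)))
Add(Function('j')(244), Function('W')(-378, -361)) = Add(Rational(10353, 3133), Add(48, Mul(-12, -378), Mul(-12, -361), Mul(-403, -378, -361))) = Add(Rational(10353, 3133), Add(48, 4536, 4332, -54992574)) = Add(Rational(10353, 3133), -54983658) = Rational(-172263790161, 3133)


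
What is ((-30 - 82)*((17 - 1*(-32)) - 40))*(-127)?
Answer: 128016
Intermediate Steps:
((-30 - 82)*((17 - 1*(-32)) - 40))*(-127) = -112*((17 + 32) - 40)*(-127) = -112*(49 - 40)*(-127) = -112*9*(-127) = -1008*(-127) = 128016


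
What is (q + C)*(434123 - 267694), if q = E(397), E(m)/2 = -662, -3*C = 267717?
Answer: -15072309527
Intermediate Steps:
C = -89239 (C = -⅓*267717 = -89239)
E(m) = -1324 (E(m) = 2*(-662) = -1324)
q = -1324
(q + C)*(434123 - 267694) = (-1324 - 89239)*(434123 - 267694) = -90563*166429 = -15072309527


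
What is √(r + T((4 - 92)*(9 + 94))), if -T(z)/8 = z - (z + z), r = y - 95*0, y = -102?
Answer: I*√72614 ≈ 269.47*I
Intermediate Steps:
r = -102 (r = -102 - 95*0 = -102 + 0 = -102)
T(z) = 8*z (T(z) = -8*(z - (z + z)) = -8*(z - 2*z) = -(-8)*z = 8*z)
√(r + T((4 - 92)*(9 + 94))) = √(-102 + 8*((4 - 92)*(9 + 94))) = √(-102 + 8*(-88*103)) = √(-102 + 8*(-9064)) = √(-102 - 72512) = √(-72614) = I*√72614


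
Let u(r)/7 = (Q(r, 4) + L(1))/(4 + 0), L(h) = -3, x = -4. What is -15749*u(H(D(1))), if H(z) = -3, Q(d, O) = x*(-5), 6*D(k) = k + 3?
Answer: -1874131/4 ≈ -4.6853e+5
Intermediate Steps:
D(k) = ½ + k/6 (D(k) = (k + 3)/6 = (3 + k)/6 = ½ + k/6)
Q(d, O) = 20 (Q(d, O) = -4*(-5) = 20)
u(r) = 119/4 (u(r) = 7*((20 - 3)/(4 + 0)) = 7*(17/4) = 119/4)
-15749*u(H(D(1))) = -15749*119/4 = -1874131/4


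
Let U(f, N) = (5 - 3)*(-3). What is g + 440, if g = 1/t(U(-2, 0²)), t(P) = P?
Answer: 2639/6 ≈ 439.83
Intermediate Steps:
U(f, N) = -6 (U(f, N) = 2*(-3) = -6)
g = -⅙ (g = 1/(-6) = -⅙ ≈ -0.16667)
g + 440 = -⅙ + 440 = 2639/6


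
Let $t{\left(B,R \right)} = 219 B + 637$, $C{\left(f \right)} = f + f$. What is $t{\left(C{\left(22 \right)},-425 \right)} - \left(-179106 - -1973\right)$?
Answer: $187406$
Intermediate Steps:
$C{\left(f \right)} = 2 f$
$t{\left(B,R \right)} = 637 + 219 B$
$t{\left(C{\left(22 \right)},-425 \right)} - \left(-179106 - -1973\right) = \left(637 + 219 \cdot 2 \cdot 22\right) - \left(-179106 - -1973\right) = \left(637 + 219 \cdot 44\right) - \left(-179106 + 1973\right) = \left(637 + 9636\right) - -177133 = 10273 + 177133 = 187406$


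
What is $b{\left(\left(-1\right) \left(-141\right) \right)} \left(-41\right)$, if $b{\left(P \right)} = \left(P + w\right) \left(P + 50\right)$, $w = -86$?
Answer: $-430705$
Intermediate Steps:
$b{\left(P \right)} = \left(-86 + P\right) \left(50 + P\right)$ ($b{\left(P \right)} = \left(P - 86\right) \left(P + 50\right) = \left(-86 + P\right) \left(50 + P\right)$)
$b{\left(\left(-1\right) \left(-141\right) \right)} \left(-41\right) = \left(-4300 + \left(\left(-1\right) \left(-141\right)\right)^{2} - 36 \left(\left(-1\right) \left(-141\right)\right)\right) \left(-41\right) = \left(-4300 + 141^{2} - 5076\right) \left(-41\right) = \left(-4300 + 19881 - 5076\right) \left(-41\right) = 10505 \left(-41\right) = -430705$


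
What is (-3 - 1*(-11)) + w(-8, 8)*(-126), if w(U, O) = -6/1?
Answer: 764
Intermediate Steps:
w(U, O) = -6 (w(U, O) = -6*1 = -6)
(-3 - 1*(-11)) + w(-8, 8)*(-126) = (-3 - 1*(-11)) - 6*(-126) = (-3 + 11) + 756 = 8 + 756 = 764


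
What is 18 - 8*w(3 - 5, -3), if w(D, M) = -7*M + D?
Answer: -134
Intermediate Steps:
w(D, M) = D - 7*M
18 - 8*w(3 - 5, -3) = 18 - 8*((3 - 5) - 7*(-3)) = 18 - 8*(-2 + 21) = 18 - 8*19 = 18 - 152 = -134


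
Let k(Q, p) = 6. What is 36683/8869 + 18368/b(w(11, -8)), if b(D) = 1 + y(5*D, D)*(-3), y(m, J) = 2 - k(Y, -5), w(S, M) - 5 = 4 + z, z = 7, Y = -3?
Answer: 163382671/115297 ≈ 1417.1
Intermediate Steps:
w(S, M) = 16 (w(S, M) = 5 + (4 + 7) = 5 + 11 = 16)
y(m, J) = -4 (y(m, J) = 2 - 1*6 = 2 - 6 = -4)
b(D) = 13 (b(D) = 1 - 4*(-3) = 1 + 12 = 13)
36683/8869 + 18368/b(w(11, -8)) = 36683/8869 + 18368/13 = 163382671/115297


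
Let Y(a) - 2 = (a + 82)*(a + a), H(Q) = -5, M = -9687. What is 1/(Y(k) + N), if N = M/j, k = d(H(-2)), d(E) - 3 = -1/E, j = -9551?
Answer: 238775/130918957 ≈ 0.0018238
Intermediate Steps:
d(E) = 3 - 1/E
k = 16/5 (k = 3 - 1/(-5) = 3 - 1*(-⅕) = 3 + ⅕ = 16/5 ≈ 3.2000)
Y(a) = 2 + 2*a*(82 + a) (Y(a) = 2 + (a + 82)*(a + a) = 2 + (82 + a)*(2*a) = 2 + 2*a*(82 + a))
N = 9687/9551 (N = -9687/(-9551) = -9687*(-1/9551) = 9687/9551 ≈ 1.0142)
1/(Y(k) + N) = 1/((2 + 2*(16/5)² + 164*(16/5)) + 9687/9551) = 1/((2 + 2*(256/25) + 2624/5) + 9687/9551) = 1/((2 + 512/25 + 2624/5) + 9687/9551) = 1/(13682/25 + 9687/9551) = 1/(130918957/238775) = 238775/130918957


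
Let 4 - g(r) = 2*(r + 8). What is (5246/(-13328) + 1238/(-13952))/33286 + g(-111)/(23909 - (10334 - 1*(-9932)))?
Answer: 40609083677711/704648048365184 ≈ 0.057630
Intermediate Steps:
g(r) = -12 - 2*r (g(r) = 4 - 2*(r + 8) = 4 - 2*(8 + r) = 4 - (16 + 2*r) = 4 + (-16 - 2*r) = -12 - 2*r)
(5246/(-13328) + 1238/(-13952))/33286 + g(-111)/(23909 - (10334 - 1*(-9932))) = (5246/(-13328) + 1238/(-13952))/33286 + (-12 - 2*(-111))/(23909 - (10334 - 1*(-9932))) = (5246*(-1/13328) + 1238*(-1/13952))*(1/33286) + (-12 + 222)/(23909 - (10334 + 9932)) = (-2623/6664 - 619/6976)*(1/33286) + 210/(23909 - 1*20266) = -2802883/5811008*1/33286 + 210/(23909 - 20266) = -2802883/193425212288 + 210/3643 = 40609083677711/704648048365184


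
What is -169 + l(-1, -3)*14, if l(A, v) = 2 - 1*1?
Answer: -155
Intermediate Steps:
l(A, v) = 1 (l(A, v) = 2 - 1 = 1)
-169 + l(-1, -3)*14 = -169 + 1*14 = -169 + 14 = -155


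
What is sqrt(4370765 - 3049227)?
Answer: sqrt(1321538) ≈ 1149.6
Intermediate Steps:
sqrt(4370765 - 3049227) = sqrt(1321538)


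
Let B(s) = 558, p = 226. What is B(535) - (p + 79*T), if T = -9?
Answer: 1043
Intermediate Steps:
B(535) - (p + 79*T) = 558 - (226 + 79*(-9)) = 558 - (226 - 711) = 558 - 1*(-485) = 558 + 485 = 1043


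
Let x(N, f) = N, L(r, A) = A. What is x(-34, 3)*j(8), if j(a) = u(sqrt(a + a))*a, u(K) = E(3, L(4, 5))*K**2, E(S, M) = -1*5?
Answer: 21760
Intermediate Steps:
E(S, M) = -5
u(K) = -5*K**2
j(a) = -10*a**2 (j(a) = (-10*a)*a = -10*a**2)
x(-34, 3)*j(8) = -(-340)*8**2 = -(-340)*64 = -34*(-640) = 21760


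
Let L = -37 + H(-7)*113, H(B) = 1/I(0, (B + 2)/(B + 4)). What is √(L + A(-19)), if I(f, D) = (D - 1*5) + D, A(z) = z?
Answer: I*√3095/5 ≈ 11.127*I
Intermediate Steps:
I(f, D) = -5 + 2*D (I(f, D) = (D - 5) + D = (-5 + D) + D = -5 + 2*D)
H(B) = 1/(-5 + 2*(2 + B)/(4 + B)) (H(B) = 1/(-5 + 2*((B + 2)/(B + 4))) = 1/(-5 + 2*((2 + B)/(4 + B))) = 1/(-5 + 2*(2 + B)/(4 + B)))
L = -524/5 (L = -37 + ((4 - 7)/(-16 - 3*(-7)))*113 = -37 + (-3/(-16 + 21))*113 = -37 + (-3/5)*113 = -37 + ((⅕)*(-3))*113 = -37 - ⅗*113 = -37 - 339/5 = -524/5 ≈ -104.80)
√(L + A(-19)) = √(-524/5 - 19) = √(-619/5) = I*√3095/5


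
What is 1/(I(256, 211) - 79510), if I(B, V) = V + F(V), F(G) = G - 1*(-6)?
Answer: -1/79082 ≈ -1.2645e-5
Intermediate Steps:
F(G) = 6 + G (F(G) = G + 6 = 6 + G)
I(B, V) = 6 + 2*V (I(B, V) = V + (6 + V) = 6 + 2*V)
1/(I(256, 211) - 79510) = 1/((6 + 2*211) - 79510) = 1/((6 + 422) - 79510) = 1/(428 - 79510) = 1/(-79082) = -1/79082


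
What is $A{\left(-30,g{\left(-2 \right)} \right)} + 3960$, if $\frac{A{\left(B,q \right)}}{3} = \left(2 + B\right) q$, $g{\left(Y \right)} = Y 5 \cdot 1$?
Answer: $4800$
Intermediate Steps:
$g{\left(Y \right)} = 5 Y$ ($g{\left(Y \right)} = 5 Y 1 = 5 Y$)
$A{\left(B,q \right)} = 3 q \left(2 + B\right)$ ($A{\left(B,q \right)} = 3 \left(2 + B\right) q = 3 q \left(2 + B\right)$)
$A{\left(-30,g{\left(-2 \right)} \right)} + 3960 = 3 \cdot 5 \left(-2\right) \left(2 - 30\right) + 3960 = 3 \left(-10\right) \left(-28\right) + 3960 = 840 + 3960 = 4800$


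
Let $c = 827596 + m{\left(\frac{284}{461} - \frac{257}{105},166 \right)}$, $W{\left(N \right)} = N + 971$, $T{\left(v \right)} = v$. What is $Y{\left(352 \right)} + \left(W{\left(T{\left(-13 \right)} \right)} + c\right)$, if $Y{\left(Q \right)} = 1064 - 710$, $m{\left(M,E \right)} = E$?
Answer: $829074$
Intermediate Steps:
$W{\left(N \right)} = 971 + N$
$Y{\left(Q \right)} = 354$
$c = 827762$ ($c = 827596 + 166 = 827762$)
$Y{\left(352 \right)} + \left(W{\left(T{\left(-13 \right)} \right)} + c\right) = 354 + \left(\left(971 - 13\right) + 827762\right) = 354 + \left(958 + 827762\right) = 354 + 828720 = 829074$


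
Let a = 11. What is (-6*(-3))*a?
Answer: 198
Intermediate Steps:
(-6*(-3))*a = -6*(-3)*11 = 18*11 = 198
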